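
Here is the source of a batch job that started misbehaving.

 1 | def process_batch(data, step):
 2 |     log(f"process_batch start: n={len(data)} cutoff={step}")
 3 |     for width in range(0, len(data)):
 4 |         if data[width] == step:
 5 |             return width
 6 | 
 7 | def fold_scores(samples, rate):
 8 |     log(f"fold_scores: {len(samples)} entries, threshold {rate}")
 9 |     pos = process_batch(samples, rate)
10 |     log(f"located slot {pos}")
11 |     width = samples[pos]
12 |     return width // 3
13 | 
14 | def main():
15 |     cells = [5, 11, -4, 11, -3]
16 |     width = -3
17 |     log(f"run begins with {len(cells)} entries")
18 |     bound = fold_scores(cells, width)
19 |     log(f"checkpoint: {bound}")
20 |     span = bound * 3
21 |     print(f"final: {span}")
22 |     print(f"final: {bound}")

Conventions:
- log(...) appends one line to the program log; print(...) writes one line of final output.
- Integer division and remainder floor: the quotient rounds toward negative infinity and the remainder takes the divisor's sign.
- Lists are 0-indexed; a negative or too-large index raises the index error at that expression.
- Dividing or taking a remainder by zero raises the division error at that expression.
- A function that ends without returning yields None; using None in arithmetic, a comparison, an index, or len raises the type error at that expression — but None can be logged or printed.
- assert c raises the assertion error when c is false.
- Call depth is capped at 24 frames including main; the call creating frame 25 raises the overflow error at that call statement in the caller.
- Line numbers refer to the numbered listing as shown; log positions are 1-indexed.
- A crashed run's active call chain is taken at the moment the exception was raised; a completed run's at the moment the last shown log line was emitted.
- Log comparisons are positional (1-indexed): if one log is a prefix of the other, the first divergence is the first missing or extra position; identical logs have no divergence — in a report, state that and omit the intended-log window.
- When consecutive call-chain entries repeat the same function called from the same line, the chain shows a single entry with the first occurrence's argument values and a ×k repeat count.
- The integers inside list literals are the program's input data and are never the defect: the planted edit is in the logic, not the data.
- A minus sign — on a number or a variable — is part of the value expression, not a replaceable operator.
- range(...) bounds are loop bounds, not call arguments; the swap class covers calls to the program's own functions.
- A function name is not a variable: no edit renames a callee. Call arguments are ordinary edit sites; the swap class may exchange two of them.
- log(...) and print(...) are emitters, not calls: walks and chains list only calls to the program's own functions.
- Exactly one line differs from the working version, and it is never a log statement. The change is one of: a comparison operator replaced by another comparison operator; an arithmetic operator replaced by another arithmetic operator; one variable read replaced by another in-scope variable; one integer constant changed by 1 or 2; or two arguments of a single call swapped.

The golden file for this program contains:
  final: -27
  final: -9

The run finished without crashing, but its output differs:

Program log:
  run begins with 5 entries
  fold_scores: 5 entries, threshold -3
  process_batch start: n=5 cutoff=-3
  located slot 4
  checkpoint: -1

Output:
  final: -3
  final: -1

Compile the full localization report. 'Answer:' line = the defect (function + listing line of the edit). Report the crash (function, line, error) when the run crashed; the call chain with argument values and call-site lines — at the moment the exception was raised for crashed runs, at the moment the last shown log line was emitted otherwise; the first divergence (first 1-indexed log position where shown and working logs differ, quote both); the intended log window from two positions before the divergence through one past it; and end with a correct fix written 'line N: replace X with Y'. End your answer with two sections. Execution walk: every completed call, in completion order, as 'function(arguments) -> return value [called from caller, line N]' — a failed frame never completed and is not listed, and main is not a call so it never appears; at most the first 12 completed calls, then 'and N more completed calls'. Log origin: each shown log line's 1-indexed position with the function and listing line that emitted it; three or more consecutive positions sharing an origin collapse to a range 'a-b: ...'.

Answer: the defect is in fold_scores at line 12.
Core observation: Position 5 is the first bad log line: 'checkpoint: -1' should read 'checkpoint: -9'.
Call chain: main.
First divergence: position 5 — the shown line 'checkpoint: -1' should read 'checkpoint: -9'.
Intended log window:
  3: process_batch start: n=5 cutoff=-3
  4: located slot 4
  5: checkpoint: -9
Execution walk:
  process_batch([5, 11, -4, 11, -3], -3) -> 4  [called from fold_scores, line 9]
  fold_scores([5, 11, -4, 11, -3], -3) -> -1  [called from main, line 18]
Log origins:
  1: from main, line 17
  2: from fold_scores, line 8
  3: from process_batch, line 2
  4: from fold_scores, line 10
  5: from main, line 19
A correct fix: line 12: replace `//` with `*`.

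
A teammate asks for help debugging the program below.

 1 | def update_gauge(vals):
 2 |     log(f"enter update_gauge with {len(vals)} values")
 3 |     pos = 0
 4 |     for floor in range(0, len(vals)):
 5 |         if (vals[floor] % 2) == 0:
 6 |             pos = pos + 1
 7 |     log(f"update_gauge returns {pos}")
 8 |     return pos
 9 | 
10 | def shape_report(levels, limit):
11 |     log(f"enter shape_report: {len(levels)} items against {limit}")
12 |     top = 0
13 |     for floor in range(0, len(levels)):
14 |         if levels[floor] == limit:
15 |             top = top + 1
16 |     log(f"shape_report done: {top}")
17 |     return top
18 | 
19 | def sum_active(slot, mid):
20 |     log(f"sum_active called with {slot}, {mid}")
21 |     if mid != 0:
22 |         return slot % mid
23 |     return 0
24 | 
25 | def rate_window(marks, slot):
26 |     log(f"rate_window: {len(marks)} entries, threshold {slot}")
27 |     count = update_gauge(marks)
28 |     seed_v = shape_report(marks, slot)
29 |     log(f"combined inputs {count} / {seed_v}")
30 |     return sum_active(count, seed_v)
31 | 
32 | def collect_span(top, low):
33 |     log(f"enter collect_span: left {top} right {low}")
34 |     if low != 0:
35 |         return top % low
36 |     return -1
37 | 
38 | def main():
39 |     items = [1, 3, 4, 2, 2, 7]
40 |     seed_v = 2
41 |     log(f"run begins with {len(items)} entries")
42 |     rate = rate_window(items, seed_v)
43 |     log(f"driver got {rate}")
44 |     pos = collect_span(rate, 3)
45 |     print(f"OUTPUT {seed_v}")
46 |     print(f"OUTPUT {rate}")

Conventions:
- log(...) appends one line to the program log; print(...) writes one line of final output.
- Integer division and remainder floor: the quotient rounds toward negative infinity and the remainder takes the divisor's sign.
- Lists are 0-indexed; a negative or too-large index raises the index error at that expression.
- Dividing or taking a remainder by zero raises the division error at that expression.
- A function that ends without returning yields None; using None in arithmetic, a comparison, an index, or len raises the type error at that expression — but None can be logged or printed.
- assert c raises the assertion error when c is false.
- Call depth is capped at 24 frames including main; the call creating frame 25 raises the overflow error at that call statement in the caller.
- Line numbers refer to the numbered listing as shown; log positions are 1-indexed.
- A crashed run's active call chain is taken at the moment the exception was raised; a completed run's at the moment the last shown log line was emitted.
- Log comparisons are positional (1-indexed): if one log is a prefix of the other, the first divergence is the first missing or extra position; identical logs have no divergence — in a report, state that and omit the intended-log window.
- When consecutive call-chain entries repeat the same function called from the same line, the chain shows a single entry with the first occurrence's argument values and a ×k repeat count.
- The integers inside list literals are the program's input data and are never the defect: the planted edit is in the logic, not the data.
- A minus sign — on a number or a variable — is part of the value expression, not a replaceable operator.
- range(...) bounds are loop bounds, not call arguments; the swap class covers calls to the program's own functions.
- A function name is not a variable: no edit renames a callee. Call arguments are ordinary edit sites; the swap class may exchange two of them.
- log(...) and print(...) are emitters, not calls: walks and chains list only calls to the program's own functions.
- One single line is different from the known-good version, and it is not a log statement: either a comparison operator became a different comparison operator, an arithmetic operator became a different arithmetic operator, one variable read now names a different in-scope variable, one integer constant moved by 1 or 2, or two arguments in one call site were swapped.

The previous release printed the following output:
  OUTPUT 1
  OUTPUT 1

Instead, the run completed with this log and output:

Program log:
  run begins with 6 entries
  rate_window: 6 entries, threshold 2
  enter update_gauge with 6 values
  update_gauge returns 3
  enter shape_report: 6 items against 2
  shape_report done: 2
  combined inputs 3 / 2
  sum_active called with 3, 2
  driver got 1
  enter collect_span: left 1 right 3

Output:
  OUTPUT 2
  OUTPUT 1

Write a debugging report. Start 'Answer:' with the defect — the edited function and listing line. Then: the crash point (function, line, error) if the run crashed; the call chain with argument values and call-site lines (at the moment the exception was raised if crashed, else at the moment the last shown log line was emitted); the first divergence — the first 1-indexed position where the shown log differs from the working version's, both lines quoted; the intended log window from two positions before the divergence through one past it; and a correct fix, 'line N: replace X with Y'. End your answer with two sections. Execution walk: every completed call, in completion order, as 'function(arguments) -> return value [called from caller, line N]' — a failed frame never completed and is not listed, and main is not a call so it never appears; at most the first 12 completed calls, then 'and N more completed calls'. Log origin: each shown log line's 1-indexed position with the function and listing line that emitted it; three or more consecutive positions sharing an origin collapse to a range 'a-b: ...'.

Answer: the defect is in main at line 45.
The tell: The logs agree in full; only the final output differs.
Call chain: main -> collect_span(1, 3) (called at line 44).
First divergence: there is none — every log position agrees.
Execution walk:
  update_gauge([1, 3, 4, 2, 2, 7]) -> 3  [called from rate_window, line 27]
  shape_report([1, 3, 4, 2, 2, 7], 2) -> 2  [called from rate_window, line 28]
  sum_active(3, 2) -> 1  [called from rate_window, line 30]
  rate_window([1, 3, 4, 2, 2, 7], 2) -> 1  [called from main, line 42]
  collect_span(1, 3) -> 1  [called from main, line 44]
Log line origins:
  1: from main, line 41
  2: from rate_window, line 26
  3: from update_gauge, line 2
  4: from update_gauge, line 7
  5: from shape_report, line 11
  6: from shape_report, line 16
  7: from rate_window, line 29
  8: from sum_active, line 20
  9: from main, line 43
  10: from collect_span, line 33
A correct fix: line 45: replace `seed_v` with `pos`.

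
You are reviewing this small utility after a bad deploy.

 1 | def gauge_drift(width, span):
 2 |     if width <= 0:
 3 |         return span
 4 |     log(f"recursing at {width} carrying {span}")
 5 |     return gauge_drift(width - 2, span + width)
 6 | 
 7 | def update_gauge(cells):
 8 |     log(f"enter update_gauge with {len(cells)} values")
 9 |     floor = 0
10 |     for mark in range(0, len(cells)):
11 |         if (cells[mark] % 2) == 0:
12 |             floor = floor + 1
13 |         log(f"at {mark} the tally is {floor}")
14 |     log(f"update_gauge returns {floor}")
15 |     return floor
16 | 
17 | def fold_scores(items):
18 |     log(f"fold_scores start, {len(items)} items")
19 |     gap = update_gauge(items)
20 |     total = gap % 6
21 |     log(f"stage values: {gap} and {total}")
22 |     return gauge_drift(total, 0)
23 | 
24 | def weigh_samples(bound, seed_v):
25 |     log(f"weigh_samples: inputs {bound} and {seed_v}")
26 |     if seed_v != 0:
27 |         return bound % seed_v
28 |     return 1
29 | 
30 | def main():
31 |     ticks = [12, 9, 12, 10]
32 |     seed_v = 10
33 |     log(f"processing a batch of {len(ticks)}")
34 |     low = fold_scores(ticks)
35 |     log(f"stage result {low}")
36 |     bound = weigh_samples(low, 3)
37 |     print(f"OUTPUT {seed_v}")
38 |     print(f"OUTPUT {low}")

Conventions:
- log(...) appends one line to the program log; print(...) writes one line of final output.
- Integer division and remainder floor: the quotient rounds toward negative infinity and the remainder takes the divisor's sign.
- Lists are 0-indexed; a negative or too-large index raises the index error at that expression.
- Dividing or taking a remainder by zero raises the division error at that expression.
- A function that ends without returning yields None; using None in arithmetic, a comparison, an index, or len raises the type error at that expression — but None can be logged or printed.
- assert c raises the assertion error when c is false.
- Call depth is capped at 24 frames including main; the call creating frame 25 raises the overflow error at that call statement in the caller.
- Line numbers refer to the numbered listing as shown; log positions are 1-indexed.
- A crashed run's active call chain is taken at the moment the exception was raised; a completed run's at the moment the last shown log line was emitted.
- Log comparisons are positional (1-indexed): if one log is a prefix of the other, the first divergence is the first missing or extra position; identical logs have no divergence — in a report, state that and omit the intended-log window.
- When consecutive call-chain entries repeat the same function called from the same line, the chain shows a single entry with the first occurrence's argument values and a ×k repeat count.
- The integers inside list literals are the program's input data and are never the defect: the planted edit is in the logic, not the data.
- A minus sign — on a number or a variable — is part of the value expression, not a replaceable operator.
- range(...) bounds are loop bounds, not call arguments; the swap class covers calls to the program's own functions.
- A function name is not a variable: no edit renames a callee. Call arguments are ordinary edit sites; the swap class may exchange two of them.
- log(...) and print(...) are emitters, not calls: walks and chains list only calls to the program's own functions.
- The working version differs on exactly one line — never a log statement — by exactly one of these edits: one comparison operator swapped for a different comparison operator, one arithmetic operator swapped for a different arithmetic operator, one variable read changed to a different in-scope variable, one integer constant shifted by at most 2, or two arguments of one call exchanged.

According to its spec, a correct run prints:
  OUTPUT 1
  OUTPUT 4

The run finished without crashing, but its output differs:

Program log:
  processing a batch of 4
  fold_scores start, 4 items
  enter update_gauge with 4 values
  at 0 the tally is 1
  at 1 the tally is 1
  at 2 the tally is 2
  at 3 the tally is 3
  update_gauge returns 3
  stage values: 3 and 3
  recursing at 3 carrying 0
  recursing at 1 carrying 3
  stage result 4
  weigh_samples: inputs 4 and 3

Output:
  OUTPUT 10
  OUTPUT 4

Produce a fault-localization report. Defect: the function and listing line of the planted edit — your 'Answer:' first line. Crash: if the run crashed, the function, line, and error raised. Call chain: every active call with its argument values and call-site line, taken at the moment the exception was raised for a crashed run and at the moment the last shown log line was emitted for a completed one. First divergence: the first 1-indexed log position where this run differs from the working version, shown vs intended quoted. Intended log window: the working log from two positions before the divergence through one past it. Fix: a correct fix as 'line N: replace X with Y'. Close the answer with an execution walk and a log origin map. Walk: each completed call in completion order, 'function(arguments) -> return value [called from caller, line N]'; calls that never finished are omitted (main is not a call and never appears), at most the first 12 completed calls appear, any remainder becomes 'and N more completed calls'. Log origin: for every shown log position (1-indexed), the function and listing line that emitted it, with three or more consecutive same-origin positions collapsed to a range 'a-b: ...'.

Answer: the defect is in main at line 37.
Core observation: The two runs log identically and part ways only at the printed values.
Call chain: main -> weigh_samples(4, 3) (called at line 36).
First divergence: none (the log streams are identical).
Execution walk:
  update_gauge([12, 9, 12, 10]) -> 3  [called from fold_scores, line 19]
  gauge_drift(-1, 4) -> 4  [called from gauge_drift, line 5]
  gauge_drift(1, 3) -> 4  [called from gauge_drift, line 5]
  gauge_drift(3, 0) -> 4  [called from fold_scores, line 22]
  fold_scores([12, 9, 12, 10]) -> 4  [called from main, line 34]
  weigh_samples(4, 3) -> 1  [called from main, line 36]
Log line origins:
  1 — main, line 33
  2 — fold_scores, line 18
  3 — update_gauge, line 8
  4-7 — update_gauge, line 13
  8 — update_gauge, line 14
  9 — fold_scores, line 21
  10 — gauge_drift, line 4
  11 — gauge_drift, line 4
  12 — main, line 35
  13 — weigh_samples, line 25
A correct fix: line 37: replace `seed_v` with `bound`.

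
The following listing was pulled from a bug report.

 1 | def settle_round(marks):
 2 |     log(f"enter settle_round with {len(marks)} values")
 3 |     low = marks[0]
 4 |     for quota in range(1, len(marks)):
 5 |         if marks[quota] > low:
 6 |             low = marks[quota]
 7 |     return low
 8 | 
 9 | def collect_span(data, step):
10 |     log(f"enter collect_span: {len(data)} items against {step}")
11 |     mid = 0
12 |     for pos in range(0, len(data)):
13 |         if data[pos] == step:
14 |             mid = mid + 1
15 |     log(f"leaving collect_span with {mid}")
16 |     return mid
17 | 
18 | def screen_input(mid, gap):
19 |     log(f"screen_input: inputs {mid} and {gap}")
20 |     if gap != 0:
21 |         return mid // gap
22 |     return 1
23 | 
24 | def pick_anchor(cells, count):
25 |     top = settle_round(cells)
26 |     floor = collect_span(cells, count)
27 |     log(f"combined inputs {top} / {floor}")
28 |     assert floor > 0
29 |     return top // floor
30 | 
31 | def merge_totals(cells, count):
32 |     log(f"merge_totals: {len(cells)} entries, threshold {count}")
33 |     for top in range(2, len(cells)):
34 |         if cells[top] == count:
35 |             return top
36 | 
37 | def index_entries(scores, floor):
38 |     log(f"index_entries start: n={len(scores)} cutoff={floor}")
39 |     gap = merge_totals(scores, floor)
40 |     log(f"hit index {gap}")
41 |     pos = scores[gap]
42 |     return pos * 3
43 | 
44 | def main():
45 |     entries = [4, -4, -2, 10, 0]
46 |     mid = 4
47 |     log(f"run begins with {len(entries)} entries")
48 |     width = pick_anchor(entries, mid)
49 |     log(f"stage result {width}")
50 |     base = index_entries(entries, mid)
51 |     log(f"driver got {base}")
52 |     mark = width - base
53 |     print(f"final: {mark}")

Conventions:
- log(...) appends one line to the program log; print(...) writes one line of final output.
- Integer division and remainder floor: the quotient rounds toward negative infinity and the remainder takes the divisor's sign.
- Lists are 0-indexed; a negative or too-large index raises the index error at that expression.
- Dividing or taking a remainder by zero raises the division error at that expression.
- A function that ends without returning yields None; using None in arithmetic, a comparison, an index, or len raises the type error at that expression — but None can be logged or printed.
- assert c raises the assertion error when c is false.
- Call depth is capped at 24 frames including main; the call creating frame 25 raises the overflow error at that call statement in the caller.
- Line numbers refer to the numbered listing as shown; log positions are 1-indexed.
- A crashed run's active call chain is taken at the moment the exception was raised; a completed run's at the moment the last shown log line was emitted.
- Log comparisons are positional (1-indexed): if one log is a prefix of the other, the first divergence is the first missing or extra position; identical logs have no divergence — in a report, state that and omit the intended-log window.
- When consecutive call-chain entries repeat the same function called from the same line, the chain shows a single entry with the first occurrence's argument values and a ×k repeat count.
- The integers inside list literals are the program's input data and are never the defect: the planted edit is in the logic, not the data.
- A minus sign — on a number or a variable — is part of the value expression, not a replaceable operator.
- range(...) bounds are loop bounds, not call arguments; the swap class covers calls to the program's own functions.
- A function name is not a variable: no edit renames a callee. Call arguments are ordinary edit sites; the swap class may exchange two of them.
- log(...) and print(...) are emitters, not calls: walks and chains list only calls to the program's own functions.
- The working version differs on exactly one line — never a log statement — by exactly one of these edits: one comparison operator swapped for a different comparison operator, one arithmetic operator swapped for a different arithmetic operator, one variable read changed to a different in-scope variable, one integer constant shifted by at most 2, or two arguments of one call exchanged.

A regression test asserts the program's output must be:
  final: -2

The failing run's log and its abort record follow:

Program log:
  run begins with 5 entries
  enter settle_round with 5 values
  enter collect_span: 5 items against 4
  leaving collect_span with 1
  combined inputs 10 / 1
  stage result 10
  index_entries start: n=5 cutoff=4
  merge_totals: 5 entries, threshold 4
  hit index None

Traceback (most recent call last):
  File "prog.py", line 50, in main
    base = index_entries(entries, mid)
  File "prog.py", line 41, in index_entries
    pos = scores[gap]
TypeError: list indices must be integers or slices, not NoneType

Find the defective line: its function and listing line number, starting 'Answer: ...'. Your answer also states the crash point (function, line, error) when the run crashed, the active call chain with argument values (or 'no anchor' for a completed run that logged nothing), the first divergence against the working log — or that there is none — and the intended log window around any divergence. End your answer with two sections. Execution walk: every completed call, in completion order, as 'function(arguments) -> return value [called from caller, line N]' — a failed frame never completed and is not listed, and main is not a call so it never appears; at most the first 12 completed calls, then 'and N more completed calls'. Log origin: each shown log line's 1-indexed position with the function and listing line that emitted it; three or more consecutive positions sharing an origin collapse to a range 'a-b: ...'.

Answer: the defect is in merge_totals at line 33.
Key observation: Position 9 is the first bad log line: 'hit index None' should read 'hit index 0'.
Crash: index_entries, line 41, TypeError.
Call chain: main -> index_entries([4, -4, -2, 10, 0], 4) (called at line 50).
First divergence: position 9 — the shown line 'hit index None' should read 'hit index 0'.
Intended log window:
  7: index_entries start: n=5 cutoff=4
  8: merge_totals: 5 entries, threshold 4
  9: hit index 0
  10: driver got 12
Execution walk:
  settle_round([4, -4, -2, 10, 0]) -> 10  [called from pick_anchor, line 25]
  collect_span([4, -4, -2, 10, 0], 4) -> 1  [called from pick_anchor, line 26]
  pick_anchor([4, -4, -2, 10, 0], 4) -> 10  [called from main, line 48]
  merge_totals([4, -4, -2, 10, 0], 4) -> None  [called from index_entries, line 39]
Log line origins:
  1: emitted by main (line 47)
  2: emitted by settle_round (line 2)
  3: emitted by collect_span (line 10)
  4: emitted by collect_span (line 15)
  5: emitted by pick_anchor (line 27)
  6: emitted by main (line 49)
  7: emitted by index_entries (line 38)
  8: emitted by merge_totals (line 32)
  9: emitted by index_entries (line 40)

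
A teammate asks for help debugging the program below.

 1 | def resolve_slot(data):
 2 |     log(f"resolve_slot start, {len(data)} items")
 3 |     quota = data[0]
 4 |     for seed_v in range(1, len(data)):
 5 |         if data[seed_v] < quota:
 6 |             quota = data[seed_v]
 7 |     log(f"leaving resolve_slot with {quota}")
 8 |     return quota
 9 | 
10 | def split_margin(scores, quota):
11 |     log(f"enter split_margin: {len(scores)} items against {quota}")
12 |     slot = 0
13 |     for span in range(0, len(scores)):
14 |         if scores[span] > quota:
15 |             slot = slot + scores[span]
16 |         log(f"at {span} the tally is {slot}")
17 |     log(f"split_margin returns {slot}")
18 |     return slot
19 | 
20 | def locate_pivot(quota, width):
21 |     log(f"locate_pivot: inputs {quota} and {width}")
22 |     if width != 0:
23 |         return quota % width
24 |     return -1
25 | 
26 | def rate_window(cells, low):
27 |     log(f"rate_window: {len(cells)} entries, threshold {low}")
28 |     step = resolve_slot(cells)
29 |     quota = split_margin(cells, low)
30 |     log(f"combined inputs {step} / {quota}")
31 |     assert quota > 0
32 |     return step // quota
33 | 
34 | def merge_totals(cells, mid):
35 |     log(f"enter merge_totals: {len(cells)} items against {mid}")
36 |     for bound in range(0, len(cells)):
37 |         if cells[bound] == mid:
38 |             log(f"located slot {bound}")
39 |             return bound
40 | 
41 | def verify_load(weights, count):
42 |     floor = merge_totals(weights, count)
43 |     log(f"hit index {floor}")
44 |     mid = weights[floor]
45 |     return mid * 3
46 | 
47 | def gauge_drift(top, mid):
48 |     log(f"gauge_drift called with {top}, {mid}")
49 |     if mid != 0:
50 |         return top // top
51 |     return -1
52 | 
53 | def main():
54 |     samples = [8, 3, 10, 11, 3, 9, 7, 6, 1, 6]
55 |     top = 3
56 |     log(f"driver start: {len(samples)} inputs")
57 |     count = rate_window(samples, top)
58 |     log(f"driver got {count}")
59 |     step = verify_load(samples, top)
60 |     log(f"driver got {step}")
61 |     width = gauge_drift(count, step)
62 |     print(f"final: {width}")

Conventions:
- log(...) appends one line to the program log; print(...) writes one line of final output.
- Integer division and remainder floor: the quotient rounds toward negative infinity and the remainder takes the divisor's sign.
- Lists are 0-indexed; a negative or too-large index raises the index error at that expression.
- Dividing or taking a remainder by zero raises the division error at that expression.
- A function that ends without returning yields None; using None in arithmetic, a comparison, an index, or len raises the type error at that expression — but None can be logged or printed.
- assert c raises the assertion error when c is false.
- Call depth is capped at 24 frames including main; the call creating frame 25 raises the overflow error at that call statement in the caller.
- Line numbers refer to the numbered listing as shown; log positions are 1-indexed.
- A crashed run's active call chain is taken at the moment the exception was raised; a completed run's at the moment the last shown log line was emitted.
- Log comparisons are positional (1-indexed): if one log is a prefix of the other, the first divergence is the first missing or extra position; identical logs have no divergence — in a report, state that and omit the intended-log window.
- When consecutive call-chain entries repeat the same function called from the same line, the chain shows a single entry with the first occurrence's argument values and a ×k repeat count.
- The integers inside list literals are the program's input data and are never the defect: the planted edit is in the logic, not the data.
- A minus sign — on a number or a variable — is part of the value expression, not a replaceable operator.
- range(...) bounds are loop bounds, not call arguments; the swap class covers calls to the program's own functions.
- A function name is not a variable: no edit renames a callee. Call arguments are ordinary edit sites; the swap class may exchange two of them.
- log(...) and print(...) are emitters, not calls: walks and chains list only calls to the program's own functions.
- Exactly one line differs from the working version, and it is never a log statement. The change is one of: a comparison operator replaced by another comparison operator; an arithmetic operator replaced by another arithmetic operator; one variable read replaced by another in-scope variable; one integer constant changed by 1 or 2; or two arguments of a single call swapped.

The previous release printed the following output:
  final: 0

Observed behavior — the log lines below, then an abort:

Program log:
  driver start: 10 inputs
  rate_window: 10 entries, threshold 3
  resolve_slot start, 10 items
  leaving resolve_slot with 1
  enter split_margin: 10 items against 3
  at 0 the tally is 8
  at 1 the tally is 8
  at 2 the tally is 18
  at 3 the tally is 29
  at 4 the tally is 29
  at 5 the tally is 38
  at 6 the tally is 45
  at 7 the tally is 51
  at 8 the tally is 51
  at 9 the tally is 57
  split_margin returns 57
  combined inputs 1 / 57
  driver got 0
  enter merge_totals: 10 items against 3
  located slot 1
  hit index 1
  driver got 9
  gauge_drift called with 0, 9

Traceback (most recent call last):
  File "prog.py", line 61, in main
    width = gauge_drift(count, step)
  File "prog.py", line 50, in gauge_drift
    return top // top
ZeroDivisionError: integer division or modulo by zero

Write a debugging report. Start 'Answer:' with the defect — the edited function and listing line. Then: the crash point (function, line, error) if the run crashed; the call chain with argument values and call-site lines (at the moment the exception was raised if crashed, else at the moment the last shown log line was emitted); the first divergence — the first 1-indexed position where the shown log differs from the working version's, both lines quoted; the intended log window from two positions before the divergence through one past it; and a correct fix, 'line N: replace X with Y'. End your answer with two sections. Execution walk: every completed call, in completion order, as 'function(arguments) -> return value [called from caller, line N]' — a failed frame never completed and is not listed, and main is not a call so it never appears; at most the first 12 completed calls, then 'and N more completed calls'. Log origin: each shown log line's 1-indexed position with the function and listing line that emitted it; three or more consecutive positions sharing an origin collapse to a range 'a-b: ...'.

Answer: the defect is in gauge_drift at line 50.
Key observation: All emitted log lines are correct; the crash alone marks the defect.
Crash: gauge_drift, line 50, ZeroDivisionError.
Call chain: main -> gauge_drift(0, 9) (called at line 61).
First divergence: none; the two logs match at every position.
Execution walk:
  resolve_slot([8, 3, 10, 11, 3, 9, 7, 6, 1, 6]) -> 1  [called from rate_window, line 28]
  split_margin([8, 3, 10, 11, 3, 9, 7, 6, 1, 6], 3) -> 57  [called from rate_window, line 29]
  rate_window([8, 3, 10, 11, 3, 9, 7, 6, 1, 6], 3) -> 0  [called from main, line 57]
  merge_totals([8, 3, 10, 11, 3, 9, 7, 6, 1, 6], 3) -> 1  [called from verify_load, line 42]
  verify_load([8, 3, 10, 11, 3, 9, 7, 6, 1, 6], 3) -> 9  [called from main, line 59]
Log origin:
  1 — main, line 56
  2 — rate_window, line 27
  3 — resolve_slot, line 2
  4 — resolve_slot, line 7
  5 — split_margin, line 11
  6-15 — split_margin, line 16
  16 — split_margin, line 17
  17 — rate_window, line 30
  18 — main, line 58
  19 — merge_totals, line 35
  20 — merge_totals, line 38
  21 — verify_load, line 43
  22 — main, line 60
  23 — gauge_drift, line 48
A correct fix: line 50: replace `top // top` with `top // mid`.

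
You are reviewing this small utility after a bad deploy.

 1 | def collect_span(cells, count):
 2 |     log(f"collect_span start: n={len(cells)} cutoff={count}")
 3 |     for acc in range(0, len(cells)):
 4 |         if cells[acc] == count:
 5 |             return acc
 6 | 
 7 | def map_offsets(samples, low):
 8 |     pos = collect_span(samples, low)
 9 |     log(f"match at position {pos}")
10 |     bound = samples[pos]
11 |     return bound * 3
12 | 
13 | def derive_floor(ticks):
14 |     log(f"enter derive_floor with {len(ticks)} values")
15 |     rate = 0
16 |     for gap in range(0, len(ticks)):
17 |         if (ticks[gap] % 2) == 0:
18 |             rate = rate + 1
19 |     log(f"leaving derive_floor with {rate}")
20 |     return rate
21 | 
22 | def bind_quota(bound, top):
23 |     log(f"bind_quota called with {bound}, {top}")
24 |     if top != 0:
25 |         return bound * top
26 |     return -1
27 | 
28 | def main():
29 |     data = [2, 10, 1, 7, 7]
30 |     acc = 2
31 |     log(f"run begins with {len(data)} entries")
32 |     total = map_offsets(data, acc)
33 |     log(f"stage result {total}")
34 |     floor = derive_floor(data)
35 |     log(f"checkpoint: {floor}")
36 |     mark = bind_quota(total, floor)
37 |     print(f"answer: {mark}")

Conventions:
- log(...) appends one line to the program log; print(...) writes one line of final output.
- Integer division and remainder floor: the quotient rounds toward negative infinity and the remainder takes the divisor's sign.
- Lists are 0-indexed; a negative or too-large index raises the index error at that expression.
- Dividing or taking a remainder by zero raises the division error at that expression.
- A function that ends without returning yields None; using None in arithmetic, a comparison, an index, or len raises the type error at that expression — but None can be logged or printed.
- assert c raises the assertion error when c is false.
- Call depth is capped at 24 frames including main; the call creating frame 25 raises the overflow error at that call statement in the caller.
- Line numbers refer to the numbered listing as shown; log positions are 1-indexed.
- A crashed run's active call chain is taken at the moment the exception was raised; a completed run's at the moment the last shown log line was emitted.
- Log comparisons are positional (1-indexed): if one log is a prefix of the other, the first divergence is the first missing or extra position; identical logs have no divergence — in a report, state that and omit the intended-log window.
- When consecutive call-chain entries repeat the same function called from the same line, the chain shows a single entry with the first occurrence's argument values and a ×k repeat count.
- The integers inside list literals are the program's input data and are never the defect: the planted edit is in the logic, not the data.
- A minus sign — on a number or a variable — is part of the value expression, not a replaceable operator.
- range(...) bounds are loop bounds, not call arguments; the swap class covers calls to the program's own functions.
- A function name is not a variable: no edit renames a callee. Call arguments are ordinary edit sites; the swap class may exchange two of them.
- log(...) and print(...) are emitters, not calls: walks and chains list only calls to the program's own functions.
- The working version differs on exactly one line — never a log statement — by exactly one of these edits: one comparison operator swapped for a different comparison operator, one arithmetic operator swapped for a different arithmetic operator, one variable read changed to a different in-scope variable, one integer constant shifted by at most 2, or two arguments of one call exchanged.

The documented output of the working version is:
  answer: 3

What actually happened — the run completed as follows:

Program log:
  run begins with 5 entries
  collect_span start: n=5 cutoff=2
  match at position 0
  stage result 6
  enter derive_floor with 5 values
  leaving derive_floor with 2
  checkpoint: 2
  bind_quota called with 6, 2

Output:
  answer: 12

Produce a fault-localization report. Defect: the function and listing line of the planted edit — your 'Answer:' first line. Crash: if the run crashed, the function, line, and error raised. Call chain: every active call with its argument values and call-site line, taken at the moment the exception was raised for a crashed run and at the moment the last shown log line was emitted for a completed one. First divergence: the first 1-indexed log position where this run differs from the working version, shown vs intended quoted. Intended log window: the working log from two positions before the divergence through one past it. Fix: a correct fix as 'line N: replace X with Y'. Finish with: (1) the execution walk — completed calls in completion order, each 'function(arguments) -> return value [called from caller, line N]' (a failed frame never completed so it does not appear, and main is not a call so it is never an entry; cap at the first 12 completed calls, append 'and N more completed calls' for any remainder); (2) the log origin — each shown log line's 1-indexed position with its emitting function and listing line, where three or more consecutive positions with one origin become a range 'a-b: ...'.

Answer: the defect is in bind_quota at line 25.
The tell: Nothing in the log betrays the bug — only the output does.
Call chain: main -> bind_quota(6, 2) (called at line 36).
First divergence: there is none — every log position agrees.
Execution walk:
  collect_span([2, 10, 1, 7, 7], 2) -> 0  [called from map_offsets, line 8]
  map_offsets([2, 10, 1, 7, 7], 2) -> 6  [called from main, line 32]
  derive_floor([2, 10, 1, 7, 7]) -> 2  [called from main, line 34]
  bind_quota(6, 2) -> 12  [called from main, line 36]
Origin of each log line:
  1: logged in main at line 31
  2: logged in collect_span at line 2
  3: logged in map_offsets at line 9
  4: logged in main at line 33
  5: logged in derive_floor at line 14
  6: logged in derive_floor at line 19
  7: logged in main at line 35
  8: logged in bind_quota at line 23
A correct fix: line 25: replace `*` with `//`.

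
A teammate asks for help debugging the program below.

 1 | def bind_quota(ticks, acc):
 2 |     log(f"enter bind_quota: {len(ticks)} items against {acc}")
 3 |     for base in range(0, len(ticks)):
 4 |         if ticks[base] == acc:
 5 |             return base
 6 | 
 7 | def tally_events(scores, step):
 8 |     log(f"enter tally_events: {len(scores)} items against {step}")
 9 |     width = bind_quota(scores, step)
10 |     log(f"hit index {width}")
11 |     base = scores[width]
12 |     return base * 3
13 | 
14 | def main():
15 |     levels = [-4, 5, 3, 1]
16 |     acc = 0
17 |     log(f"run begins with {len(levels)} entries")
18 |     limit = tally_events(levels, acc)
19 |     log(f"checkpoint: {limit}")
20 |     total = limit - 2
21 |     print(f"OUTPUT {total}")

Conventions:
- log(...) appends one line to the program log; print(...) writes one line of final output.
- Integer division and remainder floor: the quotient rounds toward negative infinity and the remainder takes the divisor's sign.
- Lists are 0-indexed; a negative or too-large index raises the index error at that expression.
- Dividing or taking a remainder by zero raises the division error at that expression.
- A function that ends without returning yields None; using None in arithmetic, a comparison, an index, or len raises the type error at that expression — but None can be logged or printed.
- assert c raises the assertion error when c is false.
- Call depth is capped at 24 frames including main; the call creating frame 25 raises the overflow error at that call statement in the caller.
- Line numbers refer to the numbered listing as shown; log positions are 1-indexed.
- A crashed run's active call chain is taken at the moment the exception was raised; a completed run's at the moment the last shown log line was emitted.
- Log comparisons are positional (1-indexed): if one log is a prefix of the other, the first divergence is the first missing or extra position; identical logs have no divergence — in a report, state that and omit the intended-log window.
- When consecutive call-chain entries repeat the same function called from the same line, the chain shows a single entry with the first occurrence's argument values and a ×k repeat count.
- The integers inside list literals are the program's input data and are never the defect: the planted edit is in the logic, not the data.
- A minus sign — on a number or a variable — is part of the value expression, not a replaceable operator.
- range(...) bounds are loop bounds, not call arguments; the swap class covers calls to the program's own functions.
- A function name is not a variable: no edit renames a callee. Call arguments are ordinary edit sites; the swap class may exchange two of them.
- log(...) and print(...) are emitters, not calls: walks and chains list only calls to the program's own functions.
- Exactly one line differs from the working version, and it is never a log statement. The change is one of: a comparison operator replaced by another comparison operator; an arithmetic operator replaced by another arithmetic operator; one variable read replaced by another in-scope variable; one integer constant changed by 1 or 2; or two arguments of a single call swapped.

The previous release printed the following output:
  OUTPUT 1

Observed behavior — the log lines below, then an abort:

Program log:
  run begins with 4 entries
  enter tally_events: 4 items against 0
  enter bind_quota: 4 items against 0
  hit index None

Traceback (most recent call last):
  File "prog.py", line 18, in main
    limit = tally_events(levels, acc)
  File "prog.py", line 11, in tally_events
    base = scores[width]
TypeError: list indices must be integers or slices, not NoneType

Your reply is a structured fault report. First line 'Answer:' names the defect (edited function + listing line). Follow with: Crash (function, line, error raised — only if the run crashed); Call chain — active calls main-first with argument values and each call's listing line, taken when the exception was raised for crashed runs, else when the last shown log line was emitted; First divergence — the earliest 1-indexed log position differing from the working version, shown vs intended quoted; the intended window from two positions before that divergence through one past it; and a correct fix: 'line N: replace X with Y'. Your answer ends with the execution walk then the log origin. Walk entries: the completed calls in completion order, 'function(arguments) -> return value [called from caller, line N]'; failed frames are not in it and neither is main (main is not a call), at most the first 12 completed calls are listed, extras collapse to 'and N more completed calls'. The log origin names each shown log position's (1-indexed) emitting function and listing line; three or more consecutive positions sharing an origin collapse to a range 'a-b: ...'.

Answer: the defect is in main at line 16.
Key fact: The log first diverges at position 2: the faulty run prints 'enter tally_events: 4 items against 0' where the working version prints 'enter tally_events: 4 items against 1'.
Crash: tally_events, line 11, TypeError.
Call chain: main -> tally_events([-4, 5, 3, 1], 0) (called at line 18).
First divergence: position 2 — shown 'enter tally_events: 4 items against 0', intended 'enter tally_events: 4 items against 1'.
Intended log window:
  1: run begins with 4 entries
  2: enter tally_events: 4 items against 1
  3: enter bind_quota: 4 items against 1
Execution walk:
  bind_quota([-4, 5, 3, 1], 0) -> None  [called from tally_events, line 9]
Origin of each log line:
  1: logged in main at line 17
  2: logged in tally_events at line 8
  3: logged in bind_quota at line 2
  4: logged in tally_events at line 10
A correct fix: line 16: replace `0` with `1`.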